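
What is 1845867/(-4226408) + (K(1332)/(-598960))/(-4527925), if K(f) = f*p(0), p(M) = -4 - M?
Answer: -312879759929617989/716388295828679000 ≈ -0.43675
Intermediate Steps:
K(f) = -4*f (K(f) = f*(-4 - 1*0) = f*(-4 + 0) = f*(-4) = -4*f)
1845867/(-4226408) + (K(1332)/(-598960))/(-4527925) = 1845867/(-4226408) + (-4*1332/(-598960))/(-4527925) = 1845867*(-1/4226408) - 5328*(-1/598960)*(-1/4527925) = -1845867/4226408 + (333/37435)*(-1/4527925) = -1845867/4226408 - 333/169502872375 = -312879759929617989/716388295828679000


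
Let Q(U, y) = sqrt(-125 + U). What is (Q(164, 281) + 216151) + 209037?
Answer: 425188 + sqrt(39) ≈ 4.2519e+5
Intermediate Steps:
(Q(164, 281) + 216151) + 209037 = (sqrt(-125 + 164) + 216151) + 209037 = (sqrt(39) + 216151) + 209037 = (216151 + sqrt(39)) + 209037 = 425188 + sqrt(39)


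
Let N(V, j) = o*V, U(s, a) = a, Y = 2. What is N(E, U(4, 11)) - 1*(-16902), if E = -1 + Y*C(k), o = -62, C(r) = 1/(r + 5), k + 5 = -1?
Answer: 17088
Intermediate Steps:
k = -6 (k = -5 - 1 = -6)
C(r) = 1/(5 + r)
E = -3 (E = -1 + 2/(5 - 6) = -1 + 2/(-1) = -1 + 2*(-1) = -1 - 2 = -3)
N(V, j) = -62*V
N(E, U(4, 11)) - 1*(-16902) = -62*(-3) - 1*(-16902) = 186 + 16902 = 17088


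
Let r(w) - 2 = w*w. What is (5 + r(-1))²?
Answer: 64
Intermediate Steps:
r(w) = 2 + w² (r(w) = 2 + w*w = 2 + w²)
(5 + r(-1))² = (5 + (2 + (-1)²))² = (5 + (2 + 1))² = (5 + 3)² = 8² = 64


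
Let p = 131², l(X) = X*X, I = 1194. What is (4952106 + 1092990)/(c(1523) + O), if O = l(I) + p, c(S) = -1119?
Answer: 3022548/720839 ≈ 4.1931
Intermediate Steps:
l(X) = X²
p = 17161
O = 1442797 (O = 1194² + 17161 = 1425636 + 17161 = 1442797)
(4952106 + 1092990)/(c(1523) + O) = (4952106 + 1092990)/(-1119 + 1442797) = 6045096/1441678 = 6045096*(1/1441678) = 3022548/720839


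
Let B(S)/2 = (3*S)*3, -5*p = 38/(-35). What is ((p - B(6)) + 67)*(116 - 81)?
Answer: -7137/5 ≈ -1427.4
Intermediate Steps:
p = 38/175 (p = -38/(5*(-35)) = -38*(-1)/(5*35) = -⅕*(-38/35) = 38/175 ≈ 0.21714)
B(S) = 18*S (B(S) = 2*((3*S)*3) = 2*(9*S) = 18*S)
((p - B(6)) + 67)*(116 - 81) = ((38/175 - 18*6) + 67)*(116 - 81) = ((38/175 - 1*108) + 67)*35 = ((38/175 - 108) + 67)*35 = (-18862/175 + 67)*35 = -7137/175*35 = -7137/5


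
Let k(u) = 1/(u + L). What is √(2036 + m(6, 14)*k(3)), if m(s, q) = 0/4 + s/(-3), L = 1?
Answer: √8142/2 ≈ 45.117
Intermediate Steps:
k(u) = 1/(1 + u) (k(u) = 1/(u + 1) = 1/(1 + u))
m(s, q) = -s/3 (m(s, q) = 0*(¼) + s*(-⅓) = 0 - s/3 = -s/3)
√(2036 + m(6, 14)*k(3)) = √(2036 + (-⅓*6)/(1 + 3)) = √(2036 - 2/4) = √(2036 - 2*¼) = √(2036 - ½) = √(4071/2) = √8142/2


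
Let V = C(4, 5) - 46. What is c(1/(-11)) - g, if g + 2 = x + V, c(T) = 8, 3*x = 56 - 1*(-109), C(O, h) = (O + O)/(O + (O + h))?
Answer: 5/13 ≈ 0.38462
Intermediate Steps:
C(O, h) = 2*O/(h + 2*O) (C(O, h) = (2*O)/(h + 2*O) = 2*O/(h + 2*O))
x = 55 (x = (56 - 1*(-109))/3 = (56 + 109)/3 = (1/3)*165 = 55)
V = -590/13 (V = 2*4/(5 + 2*4) - 46 = 2*4/(5 + 8) - 46 = 2*4/13 - 46 = 2*4*(1/13) - 46 = 8/13 - 46 = -590/13 ≈ -45.385)
g = 99/13 (g = -2 + (55 - 590/13) = -2 + 125/13 = 99/13 ≈ 7.6154)
c(1/(-11)) - g = 8 - 1*99/13 = 8 - 99/13 = 5/13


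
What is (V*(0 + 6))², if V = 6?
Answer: 1296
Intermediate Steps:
(V*(0 + 6))² = (6*(0 + 6))² = (6*6)² = 36² = 1296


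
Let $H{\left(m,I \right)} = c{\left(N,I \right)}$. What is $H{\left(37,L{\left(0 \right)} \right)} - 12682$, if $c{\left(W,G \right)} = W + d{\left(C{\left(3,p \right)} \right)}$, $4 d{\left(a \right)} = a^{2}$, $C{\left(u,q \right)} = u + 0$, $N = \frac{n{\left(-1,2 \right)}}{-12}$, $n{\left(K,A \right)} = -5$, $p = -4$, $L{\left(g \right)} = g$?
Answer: $- \frac{38038}{3} \approx -12679.0$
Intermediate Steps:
$N = \frac{5}{12}$ ($N = - \frac{5}{-12} = \left(-5\right) \left(- \frac{1}{12}\right) = \frac{5}{12} \approx 0.41667$)
$C{\left(u,q \right)} = u$
$d{\left(a \right)} = \frac{a^{2}}{4}$
$c{\left(W,G \right)} = \frac{9}{4} + W$ ($c{\left(W,G \right)} = W + \frac{3^{2}}{4} = W + \frac{1}{4} \cdot 9 = W + \frac{9}{4} = \frac{9}{4} + W$)
$H{\left(m,I \right)} = \frac{8}{3}$ ($H{\left(m,I \right)} = \frac{9}{4} + \frac{5}{12} = \frac{8}{3}$)
$H{\left(37,L{\left(0 \right)} \right)} - 12682 = \frac{8}{3} - 12682 = - \frac{38038}{3}$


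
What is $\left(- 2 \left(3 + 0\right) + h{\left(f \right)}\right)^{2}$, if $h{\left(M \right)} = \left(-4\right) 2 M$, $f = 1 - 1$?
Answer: $36$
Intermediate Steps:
$f = 0$ ($f = 1 - 1 = 0$)
$h{\left(M \right)} = - 8 M$
$\left(- 2 \left(3 + 0\right) + h{\left(f \right)}\right)^{2} = \left(- 2 \left(3 + 0\right) - 0\right)^{2} = \left(\left(-2\right) 3 + 0\right)^{2} = \left(-6 + 0\right)^{2} = \left(-6\right)^{2} = 36$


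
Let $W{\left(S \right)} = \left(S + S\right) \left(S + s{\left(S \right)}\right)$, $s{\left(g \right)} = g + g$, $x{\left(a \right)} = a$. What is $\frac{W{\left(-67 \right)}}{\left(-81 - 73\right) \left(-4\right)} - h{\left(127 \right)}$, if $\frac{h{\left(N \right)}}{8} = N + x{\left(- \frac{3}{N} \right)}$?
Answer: $- \frac{38024155}{39116} \approx -972.09$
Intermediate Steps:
$s{\left(g \right)} = 2 g$
$h{\left(N \right)} = - \frac{24}{N} + 8 N$ ($h{\left(N \right)} = 8 \left(N - \frac{3}{N}\right) = - \frac{24}{N} + 8 N$)
$W{\left(S \right)} = 6 S^{2}$ ($W{\left(S \right)} = \left(S + S\right) \left(S + 2 S\right) = 2 S 3 S = 6 S^{2}$)
$\frac{W{\left(-67 \right)}}{\left(-81 - 73\right) \left(-4\right)} - h{\left(127 \right)} = \frac{6 \left(-67\right)^{2}}{\left(-81 - 73\right) \left(-4\right)} - \left(- \frac{24}{127} + 8 \cdot 127\right) = \frac{6 \cdot 4489}{\left(-154\right) \left(-4\right)} - \left(\left(-24\right) \frac{1}{127} + 1016\right) = \frac{26934}{616} - \left(- \frac{24}{127} + 1016\right) = 26934 \cdot \frac{1}{616} - \frac{129008}{127} = \frac{13467}{308} - \frac{129008}{127} = - \frac{38024155}{39116}$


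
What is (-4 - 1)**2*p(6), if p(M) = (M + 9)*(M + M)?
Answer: 4500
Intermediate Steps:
p(M) = 2*M*(9 + M) (p(M) = (9 + M)*(2*M) = 2*M*(9 + M))
(-4 - 1)**2*p(6) = (-4 - 1)**2*(2*6*(9 + 6)) = (-5)**2*(2*6*15) = 25*180 = 4500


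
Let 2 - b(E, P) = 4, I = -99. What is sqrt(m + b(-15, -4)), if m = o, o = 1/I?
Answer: I*sqrt(2189)/33 ≈ 1.4178*I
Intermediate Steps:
b(E, P) = -2 (b(E, P) = 2 - 1*4 = 2 - 4 = -2)
o = -1/99 (o = 1/(-99) = -1/99 ≈ -0.010101)
m = -1/99 ≈ -0.010101
sqrt(m + b(-15, -4)) = sqrt(-1/99 - 2) = sqrt(-199/99) = I*sqrt(2189)/33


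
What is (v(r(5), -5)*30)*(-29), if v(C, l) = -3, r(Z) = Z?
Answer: 2610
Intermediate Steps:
(v(r(5), -5)*30)*(-29) = -3*30*(-29) = -90*(-29) = 2610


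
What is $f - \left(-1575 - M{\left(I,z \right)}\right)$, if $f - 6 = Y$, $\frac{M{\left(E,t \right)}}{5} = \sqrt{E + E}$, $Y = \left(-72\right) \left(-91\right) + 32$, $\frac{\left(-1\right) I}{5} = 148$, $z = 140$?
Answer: $8165 + 10 i \sqrt{370} \approx 8165.0 + 192.35 i$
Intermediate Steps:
$I = -740$ ($I = \left(-5\right) 148 = -740$)
$Y = 6584$ ($Y = 6552 + 32 = 6584$)
$M{\left(E,t \right)} = 5 \sqrt{2} \sqrt{E}$ ($M{\left(E,t \right)} = 5 \sqrt{E + E} = 5 \sqrt{2 E} = 5 \sqrt{2} \sqrt{E}$)
$f = 6590$ ($f = 6 + 6584 = 6590$)
$f - \left(-1575 - M{\left(I,z \right)}\right) = 6590 - \left(-1575 - 5 \sqrt{2} \sqrt{-740}\right) = 6590 - \left(-1575 - 5 \sqrt{2} \cdot 2 i \sqrt{185}\right) = 6590 - \left(-1575 - 10 i \sqrt{370}\right) = 6590 + \left(1575 + 10 i \sqrt{370}\right) = 8165 + 10 i \sqrt{370}$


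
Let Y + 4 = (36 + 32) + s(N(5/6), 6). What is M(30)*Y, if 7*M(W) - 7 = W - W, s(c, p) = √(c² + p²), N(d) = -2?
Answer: 64 + 2*√10 ≈ 70.325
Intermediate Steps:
M(W) = 1 (M(W) = 1 + (W - W)/7 = 1 + (⅐)*0 = 1 + 0 = 1)
Y = 64 + 2*√10 (Y = -4 + ((36 + 32) + √((-2)² + 6²)) = -4 + (68 + √(4 + 36)) = -4 + (68 + √40) = -4 + (68 + 2*√10) = 64 + 2*√10 ≈ 70.325)
M(30)*Y = 1*(64 + 2*√10) = 64 + 2*√10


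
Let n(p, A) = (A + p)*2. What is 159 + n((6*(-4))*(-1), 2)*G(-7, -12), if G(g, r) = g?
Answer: -205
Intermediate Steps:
n(p, A) = 2*A + 2*p
159 + n((6*(-4))*(-1), 2)*G(-7, -12) = 159 + (2*2 + 2*((6*(-4))*(-1)))*(-7) = 159 + (4 + 2*(-24*(-1)))*(-7) = 159 + (4 + 2*24)*(-7) = 159 + (4 + 48)*(-7) = 159 + 52*(-7) = 159 - 364 = -205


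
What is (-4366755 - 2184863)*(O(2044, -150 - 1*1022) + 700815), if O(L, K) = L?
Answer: -4604863675862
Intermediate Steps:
(-4366755 - 2184863)*(O(2044, -150 - 1*1022) + 700815) = (-4366755 - 2184863)*(2044 + 700815) = -6551618*702859 = -4604863675862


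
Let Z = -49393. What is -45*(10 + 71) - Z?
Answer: 45748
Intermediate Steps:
-45*(10 + 71) - Z = -45*(10 + 71) - 1*(-49393) = -45*81 + 49393 = -3645 + 49393 = 45748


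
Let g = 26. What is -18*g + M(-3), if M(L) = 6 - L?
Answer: -459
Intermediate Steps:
-18*g + M(-3) = -18*26 + (6 - 1*(-3)) = -468 + (6 + 3) = -468 + 9 = -459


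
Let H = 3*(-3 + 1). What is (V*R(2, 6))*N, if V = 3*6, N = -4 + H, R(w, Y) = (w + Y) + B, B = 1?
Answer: -1620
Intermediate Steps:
H = -6 (H = 3*(-2) = -6)
R(w, Y) = 1 + Y + w (R(w, Y) = (w + Y) + 1 = (Y + w) + 1 = 1 + Y + w)
N = -10 (N = -4 - 6 = -10)
V = 18
(V*R(2, 6))*N = (18*(1 + 6 + 2))*(-10) = (18*9)*(-10) = 162*(-10) = -1620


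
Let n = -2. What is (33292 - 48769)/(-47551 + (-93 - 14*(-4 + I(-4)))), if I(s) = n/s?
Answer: 5159/15865 ≈ 0.32518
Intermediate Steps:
I(s) = -2/s
(33292 - 48769)/(-47551 + (-93 - 14*(-4 + I(-4)))) = (33292 - 48769)/(-47551 + (-93 - 14*(-4 - 2/(-4)))) = -15477/(-47551 + (-93 - 14*(-4 - 2*(-¼)))) = -15477/(-47551 + (-93 - 14*(-4 + ½))) = -15477/(-47551 + (-93 - 14*(-7/2))) = -15477/(-47551 + (-93 + 49)) = -15477/(-47551 - 44) = -15477/(-47595) = -15477*(-1/47595) = 5159/15865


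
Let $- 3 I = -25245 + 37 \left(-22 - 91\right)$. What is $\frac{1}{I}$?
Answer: $\frac{3}{29426} \approx 0.00010195$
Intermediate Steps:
$I = \frac{29426}{3}$ ($I = - \frac{-25245 + 37 \left(-22 - 91\right)}{3} = - \frac{-25245 + 37 \left(-113\right)}{3} = - \frac{-25245 - 4181}{3} = \left(- \frac{1}{3}\right) \left(-29426\right) = \frac{29426}{3} \approx 9808.7$)
$\frac{1}{I} = \frac{1}{\frac{29426}{3}} = \frac{3}{29426}$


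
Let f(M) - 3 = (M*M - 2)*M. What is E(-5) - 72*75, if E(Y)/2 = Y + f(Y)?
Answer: -5634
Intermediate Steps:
f(M) = 3 + M*(-2 + M²) (f(M) = 3 + (M*M - 2)*M = 3 + (M² - 2)*M = 3 + (-2 + M²)*M = 3 + M*(-2 + M²))
E(Y) = 6 - 2*Y + 2*Y³ (E(Y) = 2*(Y + (3 + Y³ - 2*Y)) = 2*(3 + Y³ - Y) = 6 - 2*Y + 2*Y³)
E(-5) - 72*75 = (6 - 2*(-5) + 2*(-5)³) - 72*75 = (6 + 10 + 2*(-125)) - 5400 = (6 + 10 - 250) - 5400 = -234 - 5400 = -5634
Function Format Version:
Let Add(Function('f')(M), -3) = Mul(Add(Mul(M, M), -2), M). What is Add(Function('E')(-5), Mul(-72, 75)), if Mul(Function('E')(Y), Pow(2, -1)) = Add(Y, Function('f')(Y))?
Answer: -5634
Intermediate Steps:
Function('f')(M) = Add(3, Mul(M, Add(-2, Pow(M, 2)))) (Function('f')(M) = Add(3, Mul(Add(Mul(M, M), -2), M)) = Add(3, Mul(Add(Pow(M, 2), -2), M)) = Add(3, Mul(Add(-2, Pow(M, 2)), M)) = Add(3, Mul(M, Add(-2, Pow(M, 2)))))
Function('E')(Y) = Add(6, Mul(-2, Y), Mul(2, Pow(Y, 3))) (Function('E')(Y) = Mul(2, Add(Y, Add(3, Pow(Y, 3), Mul(-2, Y)))) = Mul(2, Add(3, Pow(Y, 3), Mul(-1, Y))) = Add(6, Mul(-2, Y), Mul(2, Pow(Y, 3))))
Add(Function('E')(-5), Mul(-72, 75)) = Add(Add(6, Mul(-2, -5), Mul(2, Pow(-5, 3))), Mul(-72, 75)) = Add(Add(6, 10, Mul(2, -125)), -5400) = Add(Add(6, 10, -250), -5400) = Add(-234, -5400) = -5634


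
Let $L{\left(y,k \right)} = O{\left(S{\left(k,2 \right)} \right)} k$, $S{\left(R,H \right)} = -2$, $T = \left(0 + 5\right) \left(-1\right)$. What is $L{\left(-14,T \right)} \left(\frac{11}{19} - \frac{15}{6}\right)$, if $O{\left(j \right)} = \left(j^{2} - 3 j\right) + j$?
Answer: $\frac{1460}{19} \approx 76.842$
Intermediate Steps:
$T = -5$ ($T = 5 \left(-1\right) = -5$)
$O{\left(j \right)} = j^{2} - 2 j$
$L{\left(y,k \right)} = 8 k$ ($L{\left(y,k \right)} = - 2 \left(-2 - 2\right) k = \left(-2\right) \left(-4\right) k = 8 k$)
$L{\left(-14,T \right)} \left(\frac{11}{19} - \frac{15}{6}\right) = 8 \left(-5\right) \left(\frac{11}{19} - \frac{15}{6}\right) = - 40 \left(11 \cdot \frac{1}{19} - \frac{5}{2}\right) = - 40 \left(\frac{11}{19} - \frac{5}{2}\right) = \left(-40\right) \left(- \frac{73}{38}\right) = \frac{1460}{19}$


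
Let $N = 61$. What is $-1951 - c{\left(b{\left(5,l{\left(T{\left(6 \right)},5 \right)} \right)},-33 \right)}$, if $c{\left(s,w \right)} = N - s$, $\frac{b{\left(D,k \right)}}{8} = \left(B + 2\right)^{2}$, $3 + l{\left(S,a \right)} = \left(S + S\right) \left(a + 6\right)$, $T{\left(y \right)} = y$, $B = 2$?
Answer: $-1884$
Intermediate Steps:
$l{\left(S,a \right)} = -3 + 2 S \left(6 + a\right)$ ($l{\left(S,a \right)} = -3 + \left(S + S\right) \left(a + 6\right) = -3 + 2 S \left(6 + a\right)$)
$b{\left(D,k \right)} = 128$ ($b{\left(D,k \right)} = 8 \left(2 + 2\right)^{2} = 8 \cdot 4^{2} = 8 \cdot 16 = 128$)
$c{\left(s,w \right)} = 61 - s$
$-1951 - c{\left(b{\left(5,l{\left(T{\left(6 \right)},5 \right)} \right)},-33 \right)} = -1951 - \left(61 - 128\right) = -1951 - -67 = -1951 + 67 = -1884$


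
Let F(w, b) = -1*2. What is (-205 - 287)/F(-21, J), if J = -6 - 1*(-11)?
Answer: 246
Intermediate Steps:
J = 5 (J = -6 + 11 = 5)
F(w, b) = -2
(-205 - 287)/F(-21, J) = (-205 - 287)/(-2) = -492*(-1/2) = 246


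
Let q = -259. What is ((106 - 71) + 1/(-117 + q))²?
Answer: 173159281/141376 ≈ 1224.8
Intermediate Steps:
((106 - 71) + 1/(-117 + q))² = ((106 - 71) + 1/(-117 - 259))² = (35 + 1/(-376))² = (35 - 1/376)² = (13159/376)² = 173159281/141376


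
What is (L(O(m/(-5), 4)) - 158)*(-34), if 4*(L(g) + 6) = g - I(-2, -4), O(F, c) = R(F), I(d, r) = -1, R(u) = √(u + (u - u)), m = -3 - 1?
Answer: 11135/2 - 17*√5/5 ≈ 5559.9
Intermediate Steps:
m = -4
R(u) = √u (R(u) = √(u + 0) = √u)
O(F, c) = √F
L(g) = -23/4 + g/4 (L(g) = -6 + (g - 1*(-1))/4 = -6 + (g + 1)/4 = -6 + (1 + g)/4 = -6 + (¼ + g/4) = -23/4 + g/4)
(L(O(m/(-5), 4)) - 158)*(-34) = ((-23/4 + √(-4/(-5))/4) - 158)*(-34) = ((-23/4 + √(-4*(-⅕))/4) - 158)*(-34) = ((-23/4 + √(⅘)/4) - 158)*(-34) = ((-23/4 + (2*√5/5)/4) - 158)*(-34) = ((-23/4 + √5/10) - 158)*(-34) = (-655/4 + √5/10)*(-34) = 11135/2 - 17*√5/5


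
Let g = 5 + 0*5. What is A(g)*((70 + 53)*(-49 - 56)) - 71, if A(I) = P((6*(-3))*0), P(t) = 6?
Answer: -77561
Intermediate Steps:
g = 5 (g = 5 + 0 = 5)
A(I) = 6
A(g)*((70 + 53)*(-49 - 56)) - 71 = 6*((70 + 53)*(-49 - 56)) - 71 = 6*(123*(-105)) - 71 = 6*(-12915) - 71 = -77490 - 71 = -77561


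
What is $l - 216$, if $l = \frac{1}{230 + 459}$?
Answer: $- \frac{148823}{689} \approx -216.0$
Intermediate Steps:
$l = \frac{1}{689} \approx 0.0014514$
$l - 216 = \frac{1}{689} - 216 = - \frac{148823}{689}$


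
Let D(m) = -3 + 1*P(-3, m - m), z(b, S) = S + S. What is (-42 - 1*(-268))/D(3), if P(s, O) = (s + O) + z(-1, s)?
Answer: -113/6 ≈ -18.833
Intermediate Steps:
z(b, S) = 2*S
P(s, O) = O + 3*s (P(s, O) = (s + O) + 2*s = (O + s) + 2*s = O + 3*s)
D(m) = -12 (D(m) = -3 + 1*((m - m) + 3*(-3)) = -3 + 1*(0 - 9) = -3 + 1*(-9) = -3 - 9 = -12)
(-42 - 1*(-268))/D(3) = (-42 - 1*(-268))/(-12) = (-42 + 268)*(-1/12) = 226*(-1/12) = -113/6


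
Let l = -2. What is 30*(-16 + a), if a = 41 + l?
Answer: 690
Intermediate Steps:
a = 39 (a = 41 - 2 = 39)
30*(-16 + a) = 30*(-16 + 39) = 30*23 = 690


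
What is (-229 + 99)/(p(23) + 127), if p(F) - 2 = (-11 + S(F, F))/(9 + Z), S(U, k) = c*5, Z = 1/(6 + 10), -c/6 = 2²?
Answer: -18850/16609 ≈ -1.1349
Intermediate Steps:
c = -24 (c = -6*2² = -6*4 = -24)
Z = 1/16 ≈ 0.062500
S(U, k) = -120 (S(U, k) = -24*5 = -120)
p(F) = -1806/145 (p(F) = 2 + (-11 - 120)/(9 + 1/16) = 2 - 131/145/16 = 2 - 131*16/145 = 2 - 2096/145 = -1806/145)
(-229 + 99)/(p(23) + 127) = (-229 + 99)/(-1806/145 + 127) = -130/16609/145 = -130*145/16609 = -18850/16609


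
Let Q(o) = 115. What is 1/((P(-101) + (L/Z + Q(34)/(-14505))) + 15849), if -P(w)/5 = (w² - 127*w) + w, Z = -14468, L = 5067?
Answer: -41971668/4146228227179 ≈ -1.0123e-5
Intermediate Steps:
P(w) = -5*w² + 630*w (P(w) = -5*((w² - 127*w) + w) = -5*(w² - 126*w) = -5*w² + 630*w)
1/((P(-101) + (L/Z + Q(34)/(-14505))) + 15849) = 1/((5*(-101)*(126 - 1*(-101)) + (5067/(-14468) + 115/(-14505))) + 15849) = 1/((5*(-101)*(126 + 101) + (5067*(-1/14468) + 115*(-1/14505))) + 15849) = 1/((5*(-101)*227 + (-5067/14468 - 23/2901)) + 15849) = 1/((-114635 - 15032131/41971668) + 15849) = 1/(-4811437193311/41971668 + 15849) = 1/(-4146228227179/41971668) = -41971668/4146228227179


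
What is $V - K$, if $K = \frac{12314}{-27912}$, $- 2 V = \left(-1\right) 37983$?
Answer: $\frac{265051531}{13956} \approx 18992.0$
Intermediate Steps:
$V = \frac{37983}{2}$ ($V = - \frac{\left(-1\right) 37983}{2} = \left(- \frac{1}{2}\right) \left(-37983\right) = \frac{37983}{2} \approx 18992.0$)
$K = - \frac{6157}{13956}$ ($K = 12314 \left(- \frac{1}{27912}\right) = - \frac{6157}{13956} \approx -0.44117$)
$V - K = \frac{37983}{2} - - \frac{6157}{13956} = \frac{37983}{2} + \frac{6157}{13956} = \frac{265051531}{13956}$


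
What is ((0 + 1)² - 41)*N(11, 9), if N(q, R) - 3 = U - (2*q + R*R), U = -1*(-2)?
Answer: 3920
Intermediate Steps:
U = 2
N(q, R) = 5 - R² - 2*q (N(q, R) = 3 + (2 - (2*q + R*R)) = 3 + (2 - (2*q + R²)) = 3 + (2 - (R² + 2*q)) = 3 + (2 + (-R² - 2*q)) = 3 + (2 - R² - 2*q) = 5 - R² - 2*q)
((0 + 1)² - 41)*N(11, 9) = ((0 + 1)² - 41)*(5 - 1*9² - 2*11) = (1² - 41)*(5 - 1*81 - 22) = (1 - 41)*(5 - 81 - 22) = -40*(-98) = 3920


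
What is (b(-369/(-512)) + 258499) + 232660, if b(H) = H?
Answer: 251473777/512 ≈ 4.9116e+5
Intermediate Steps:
(b(-369/(-512)) + 258499) + 232660 = (-369/(-512) + 258499) + 232660 = (-369*(-1/512) + 258499) + 232660 = (369/512 + 258499) + 232660 = 132351857/512 + 232660 = 251473777/512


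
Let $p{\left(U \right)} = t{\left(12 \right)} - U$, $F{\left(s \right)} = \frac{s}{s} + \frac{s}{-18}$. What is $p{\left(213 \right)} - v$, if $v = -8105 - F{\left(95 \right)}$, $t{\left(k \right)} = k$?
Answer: $\frac{142195}{18} \approx 7899.7$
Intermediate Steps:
$F{\left(s \right)} = 1 - \frac{s}{18}$ ($F{\left(s \right)} = 1 + s \left(- \frac{1}{18}\right) = 1 - \frac{s}{18}$)
$p{\left(U \right)} = 12 - U$
$v = - \frac{145813}{18}$ ($v = -8105 - \left(1 - \frac{95}{18}\right) = -8105 - - \frac{77}{18} = -8105 + \frac{77}{18} = - \frac{145813}{18} \approx -8100.7$)
$p{\left(213 \right)} - v = \left(12 - 213\right) - - \frac{145813}{18} = \left(12 - 213\right) + \frac{145813}{18} = -201 + \frac{145813}{18} = \frac{142195}{18}$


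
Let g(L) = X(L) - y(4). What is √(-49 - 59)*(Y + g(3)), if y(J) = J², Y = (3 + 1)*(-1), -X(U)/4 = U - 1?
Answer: -168*I*√3 ≈ -290.98*I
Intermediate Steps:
X(U) = 4 - 4*U (X(U) = -4*(U - 1) = -4*(-1 + U) = 4 - 4*U)
Y = -4 (Y = 4*(-1) = -4)
g(L) = -12 - 4*L (g(L) = (4 - 4*L) - 1*4² = (4 - 4*L) - 1*16 = (4 - 4*L) - 16 = -12 - 4*L)
√(-49 - 59)*(Y + g(3)) = √(-49 - 59)*(-4 + (-12 - 4*3)) = √(-108)*(-4 + (-12 - 12)) = (6*I*√3)*(-4 - 24) = (6*I*√3)*(-28) = -168*I*√3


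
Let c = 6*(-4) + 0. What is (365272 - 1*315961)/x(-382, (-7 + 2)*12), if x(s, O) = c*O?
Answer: 5479/160 ≈ 34.244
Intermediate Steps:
c = -24 (c = -24 + 0 = -24)
x(s, O) = -24*O
(365272 - 1*315961)/x(-382, (-7 + 2)*12) = (365272 - 1*315961)/((-24*(-7 + 2)*12)) = (365272 - 315961)/((-(-120)*12)) = 49311/((-24*(-60))) = 49311/1440 = 49311*(1/1440) = 5479/160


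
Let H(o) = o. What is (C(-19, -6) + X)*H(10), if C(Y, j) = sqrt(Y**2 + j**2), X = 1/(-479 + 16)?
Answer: -10/463 + 10*sqrt(397) ≈ 199.23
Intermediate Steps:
X = -1/463 (X = 1/(-463) = -1/463 ≈ -0.0021598)
(C(-19, -6) + X)*H(10) = (sqrt((-19)**2 + (-6)**2) - 1/463)*10 = (sqrt(361 + 36) - 1/463)*10 = (sqrt(397) - 1/463)*10 = (-1/463 + sqrt(397))*10 = -10/463 + 10*sqrt(397)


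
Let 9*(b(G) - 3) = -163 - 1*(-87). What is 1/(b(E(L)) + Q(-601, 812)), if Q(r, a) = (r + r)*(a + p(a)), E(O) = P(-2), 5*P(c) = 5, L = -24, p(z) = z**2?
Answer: -9/7141567657 ≈ -1.2602e-9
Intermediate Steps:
P(c) = 1 (P(c) = (1/5)*5 = 1)
E(O) = 1
b(G) = -49/9 (b(G) = 3 + (-163 - 1*(-87))/9 = 3 + (-163 + 87)/9 = 3 + (1/9)*(-76) = 3 - 76/9 = -49/9)
Q(r, a) = 2*r*(a + a**2) (Q(r, a) = (r + r)*(a + a**2) = (2*r)*(a + a**2) = 2*r*(a + a**2))
1/(b(E(L)) + Q(-601, 812)) = 1/(-49/9 + 2*812*(-601)*(1 + 812)) = 1/(-49/9 + 2*812*(-601)*813) = 1/(-49/9 - 793507512) = 1/(-7141567657/9) = -9/7141567657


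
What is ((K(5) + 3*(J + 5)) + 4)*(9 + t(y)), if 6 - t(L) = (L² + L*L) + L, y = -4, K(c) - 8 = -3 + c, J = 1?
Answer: -416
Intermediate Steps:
K(c) = 5 + c (K(c) = 8 + (-3 + c) = 5 + c)
t(L) = 6 - L - 2*L² (t(L) = 6 - ((L² + L*L) + L) = 6 - ((L² + L²) + L) = 6 - (2*L² + L) = 6 - (L + 2*L²) = 6 + (-L - 2*L²) = 6 - L - 2*L²)
((K(5) + 3*(J + 5)) + 4)*(9 + t(y)) = (((5 + 5) + 3*(1 + 5)) + 4)*(9 + (6 - 1*(-4) - 2*(-4)²)) = ((10 + 3*6) + 4)*(9 + (6 + 4 - 2*16)) = ((10 + 18) + 4)*(9 + (6 + 4 - 32)) = (28 + 4)*(9 - 22) = 32*(-13) = -416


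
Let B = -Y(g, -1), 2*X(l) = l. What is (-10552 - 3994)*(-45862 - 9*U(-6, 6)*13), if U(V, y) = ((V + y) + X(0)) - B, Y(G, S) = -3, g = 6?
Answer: 662003006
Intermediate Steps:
X(l) = l/2
B = 3 (B = -1*(-3) = 3)
U(V, y) = -3 + V + y (U(V, y) = ((V + y) + (1/2)*0) - 1*3 = ((V + y) + 0) - 3 = (V + y) - 3 = -3 + V + y)
(-10552 - 3994)*(-45862 - 9*U(-6, 6)*13) = (-10552 - 3994)*(-45862 - 9*(-3 - 6 + 6)*13) = -14546*(-45862 - 9*(-3)*13) = -14546*(-45862 + 27*13) = -14546*(-45862 + 351) = -14546*(-45511) = 662003006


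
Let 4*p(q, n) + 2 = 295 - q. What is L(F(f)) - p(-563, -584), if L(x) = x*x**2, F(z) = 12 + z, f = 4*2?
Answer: 7786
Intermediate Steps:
p(q, n) = 293/4 - q/4 (p(q, n) = -1/2 + (295 - q)/4 = -1/2 + (295/4 - q/4) = 293/4 - q/4)
f = 8
L(x) = x**3
L(F(f)) - p(-563, -584) = (12 + 8)**3 - (293/4 - 1/4*(-563)) = 20**3 - (293/4 + 563/4) = 8000 - 1*214 = 8000 - 214 = 7786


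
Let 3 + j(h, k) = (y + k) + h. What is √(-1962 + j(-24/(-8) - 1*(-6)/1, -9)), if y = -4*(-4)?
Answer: I*√1949 ≈ 44.147*I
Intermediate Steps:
y = 16
j(h, k) = 13 + h + k (j(h, k) = -3 + ((16 + k) + h) = -3 + (16 + h + k) = 13 + h + k)
√(-1962 + j(-24/(-8) - 1*(-6)/1, -9)) = √(-1962 + (13 + (-24/(-8) - 1*(-6)/1) - 9)) = √(-1962 + (13 + (-24*(-⅛) + 6*1) - 9)) = √(-1962 + (13 + (3 + 6) - 9)) = √(-1962 + (13 + 9 - 9)) = √(-1962 + 13) = √(-1949) = I*√1949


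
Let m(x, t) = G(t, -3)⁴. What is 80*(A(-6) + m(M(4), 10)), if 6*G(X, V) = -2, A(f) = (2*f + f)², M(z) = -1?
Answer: 2099600/81 ≈ 25921.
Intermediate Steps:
A(f) = 9*f² (A(f) = (3*f)² = 9*f²)
G(X, V) = -⅓ (G(X, V) = (⅙)*(-2) = -⅓)
m(x, t) = 1/81 (m(x, t) = (-⅓)⁴ = 1/81)
80*(A(-6) + m(M(4), 10)) = 80*(9*(-6)² + 1/81) = 80*(9*36 + 1/81) = 80*(324 + 1/81) = 80*(26245/81) = 2099600/81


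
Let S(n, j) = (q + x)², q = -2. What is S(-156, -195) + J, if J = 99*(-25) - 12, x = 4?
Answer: -2483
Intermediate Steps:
J = -2487 (J = -2475 - 12 = -2487)
S(n, j) = 4 (S(n, j) = (-2 + 4)² = 2² = 4)
S(-156, -195) + J = 4 - 2487 = -2483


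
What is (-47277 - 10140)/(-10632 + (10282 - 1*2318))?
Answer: 57417/2668 ≈ 21.521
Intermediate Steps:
(-47277 - 10140)/(-10632 + (10282 - 1*2318)) = -57417/(-10632 + (10282 - 2318)) = -57417/(-10632 + 7964) = -57417/(-2668) = -57417*(-1/2668) = 57417/2668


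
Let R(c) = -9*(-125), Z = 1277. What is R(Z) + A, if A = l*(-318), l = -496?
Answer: 158853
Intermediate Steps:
R(c) = 1125
A = 157728 (A = -496*(-318) = 157728)
R(Z) + A = 1125 + 157728 = 158853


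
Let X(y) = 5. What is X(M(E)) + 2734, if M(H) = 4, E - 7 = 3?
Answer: 2739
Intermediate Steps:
E = 10 (E = 7 + 3 = 10)
X(M(E)) + 2734 = 5 + 2734 = 2739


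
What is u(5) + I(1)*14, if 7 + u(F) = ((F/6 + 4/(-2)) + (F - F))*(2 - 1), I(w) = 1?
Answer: 35/6 ≈ 5.8333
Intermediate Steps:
u(F) = -9 + F/6 (u(F) = -7 + ((F/6 + 4/(-2)) + (F - F))*(2 - 1) = -7 + ((F*(⅙) + 4*(-½)) + 0)*1 = -7 + ((F/6 - 2) + 0)*1 = -7 + ((-2 + F/6) + 0)*1 = -7 + (-2 + F/6)*1 = -7 + (-2 + F/6) = -9 + F/6)
u(5) + I(1)*14 = (-9 + (⅙)*5) + 1*14 = (-9 + ⅚) + 14 = -49/6 + 14 = 35/6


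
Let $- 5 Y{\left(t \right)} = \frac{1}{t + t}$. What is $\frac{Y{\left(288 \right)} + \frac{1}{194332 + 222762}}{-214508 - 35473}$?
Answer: $\frac{207107}{150142428308160} \approx 1.3794 \cdot 10^{-9}$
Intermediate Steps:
$Y{\left(t \right)} = - \frac{1}{10 t}$ ($Y{\left(t \right)} = - \frac{1}{5 \left(t + t\right)} = - \frac{1}{5 \cdot 2 t} = - \frac{\frac{1}{2} \frac{1}{t}}{5} = - \frac{1}{10 t}$)
$\frac{Y{\left(288 \right)} + \frac{1}{194332 + 222762}}{-214508 - 35473} = \frac{- \frac{1}{10 \cdot 288} + \frac{1}{194332 + 222762}}{-214508 - 35473} = \frac{\left(- \frac{1}{10}\right) \frac{1}{288} + \frac{1}{417094}}{-249981} = \left(- \frac{1}{2880} + \frac{1}{417094}\right) \left(- \frac{1}{249981}\right) = \left(- \frac{207107}{600615360}\right) \left(- \frac{1}{249981}\right) = \frac{207107}{150142428308160}$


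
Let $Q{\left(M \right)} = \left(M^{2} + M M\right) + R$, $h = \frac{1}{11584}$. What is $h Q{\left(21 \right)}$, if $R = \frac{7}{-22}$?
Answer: $\frac{19397}{254848} \approx 0.076112$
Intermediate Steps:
$h = \frac{1}{11584} \approx 8.6326 \cdot 10^{-5}$
$R = - \frac{7}{22}$ ($R = 7 \left(- \frac{1}{22}\right) = - \frac{7}{22} \approx -0.31818$)
$Q{\left(M \right)} = - \frac{7}{22} + 2 M^{2}$ ($Q{\left(M \right)} = \left(M^{2} + M M\right) - \frac{7}{22} = \left(M^{2} + M^{2}\right) - \frac{7}{22} = 2 M^{2} - \frac{7}{22} = - \frac{7}{22} + 2 M^{2}$)
$h Q{\left(21 \right)} = \frac{- \frac{7}{22} + 2 \cdot 21^{2}}{11584} = \frac{- \frac{7}{22} + 2 \cdot 441}{11584} = \frac{- \frac{7}{22} + 882}{11584} = \frac{1}{11584} \cdot \frac{19397}{22} = \frac{19397}{254848}$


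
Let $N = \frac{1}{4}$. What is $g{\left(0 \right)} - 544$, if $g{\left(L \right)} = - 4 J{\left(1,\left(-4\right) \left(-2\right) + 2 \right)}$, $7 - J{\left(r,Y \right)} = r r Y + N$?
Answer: $-531$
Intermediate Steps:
$N = \frac{1}{4} \approx 0.25$
$J{\left(r,Y \right)} = \frac{27}{4} - Y r^{2}$ ($J{\left(r,Y \right)} = 7 - \left(r r Y + \frac{1}{4}\right) = 7 - \left(r^{2} Y + \frac{1}{4}\right) = 7 - \left(Y r^{2} + \frac{1}{4}\right) = 7 - \left(\frac{1}{4} + Y r^{2}\right) = \frac{27}{4} - Y r^{2}$)
$g{\left(L \right)} = 13$ ($g{\left(L \right)} = - 4 \left(\frac{27}{4} - \left(\left(-4\right) \left(-2\right) + 2\right) 1^{2}\right) = - 4 \left(\frac{27}{4} - \left(8 + 2\right) 1\right) = - 4 \left(\frac{27}{4} - 10 \cdot 1\right) = - 4 \left(\frac{27}{4} - 10\right) = \left(-4\right) \left(- \frac{13}{4}\right) = 13$)
$g{\left(0 \right)} - 544 = 13 - 544 = -531$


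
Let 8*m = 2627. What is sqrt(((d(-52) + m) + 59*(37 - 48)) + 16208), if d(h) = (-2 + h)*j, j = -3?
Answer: sqrt(256790)/4 ≈ 126.69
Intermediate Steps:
m = 2627/8 (m = (1/8)*2627 = 2627/8 ≈ 328.38)
d(h) = 6 - 3*h (d(h) = (-2 + h)*(-3) = 6 - 3*h)
sqrt(((d(-52) + m) + 59*(37 - 48)) + 16208) = sqrt((((6 - 3*(-52)) + 2627/8) + 59*(37 - 48)) + 16208) = sqrt((((6 + 156) + 2627/8) + 59*(-11)) + 16208) = sqrt(((162 + 2627/8) - 649) + 16208) = sqrt((3923/8 - 649) + 16208) = sqrt(-1269/8 + 16208) = sqrt(128395/8) = sqrt(256790)/4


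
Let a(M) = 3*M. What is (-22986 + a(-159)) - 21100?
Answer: -44563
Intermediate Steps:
(-22986 + a(-159)) - 21100 = (-22986 + 3*(-159)) - 21100 = (-22986 - 477) - 21100 = -23463 - 21100 = -44563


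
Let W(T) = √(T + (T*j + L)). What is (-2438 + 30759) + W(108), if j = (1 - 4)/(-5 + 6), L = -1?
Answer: 28321 + I*√217 ≈ 28321.0 + 14.731*I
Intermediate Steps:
j = -3 (j = -3/1 = -3*1 = -3)
W(T) = √(-1 - 2*T) (W(T) = √(T + (T*(-3) - 1)) = √(T + (-3*T - 1)) = √(T + (-1 - 3*T)) = √(-1 - 2*T))
(-2438 + 30759) + W(108) = (-2438 + 30759) + √(-1 - 2*108) = 28321 + √(-1 - 216) = 28321 + √(-217) = 28321 + I*√217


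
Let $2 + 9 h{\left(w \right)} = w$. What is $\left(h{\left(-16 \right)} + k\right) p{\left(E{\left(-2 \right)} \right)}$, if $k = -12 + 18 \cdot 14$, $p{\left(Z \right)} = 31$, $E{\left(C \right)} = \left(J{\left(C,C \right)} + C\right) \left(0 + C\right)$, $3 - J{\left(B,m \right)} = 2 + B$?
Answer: $7378$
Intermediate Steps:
$J{\left(B,m \right)} = 1 - B$ ($J{\left(B,m \right)} = 3 - \left(2 + B\right) = 1 - B$)
$h{\left(w \right)} = - \frac{2}{9} + \frac{w}{9}$
$E{\left(C \right)} = C$ ($E{\left(C \right)} = \left(\left(1 - C\right) + C\right) \left(0 + C\right) = 1 C = C$)
$k = 240$ ($k = -12 + 252 = 240$)
$\left(h{\left(-16 \right)} + k\right) p{\left(E{\left(-2 \right)} \right)} = \left(\left(- \frac{2}{9} + \frac{1}{9} \left(-16\right)\right) + 240\right) 31 = \left(\left(- \frac{2}{9} - \frac{16}{9}\right) + 240\right) 31 = \left(-2 + 240\right) 31 = 238 \cdot 31 = 7378$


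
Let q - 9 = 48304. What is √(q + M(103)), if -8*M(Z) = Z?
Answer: √772802/4 ≈ 219.77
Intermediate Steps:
M(Z) = -Z/8
q = 48313 (q = 9 + 48304 = 48313)
√(q + M(103)) = √(48313 - ⅛*103) = √(48313 - 103/8) = √(386401/8) = √772802/4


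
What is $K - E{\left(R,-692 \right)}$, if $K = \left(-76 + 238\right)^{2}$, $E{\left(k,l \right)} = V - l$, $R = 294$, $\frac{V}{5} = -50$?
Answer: $25802$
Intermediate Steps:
$V = -250$ ($V = 5 \left(-50\right) = -250$)
$E{\left(k,l \right)} = -250 - l$
$K = 26244$ ($K = 162^{2} = 26244$)
$K - E{\left(R,-692 \right)} = 26244 - \left(-250 - -692\right) = 26244 - \left(-250 + 692\right) = 26244 - 442 = 25802$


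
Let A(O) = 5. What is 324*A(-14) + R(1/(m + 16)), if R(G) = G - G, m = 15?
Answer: 1620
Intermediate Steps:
R(G) = 0
324*A(-14) + R(1/(m + 16)) = 324*5 + 0 = 1620 + 0 = 1620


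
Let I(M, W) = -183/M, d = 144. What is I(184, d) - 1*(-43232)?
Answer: 7954505/184 ≈ 43231.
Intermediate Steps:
I(184, d) - 1*(-43232) = -183/184 - 1*(-43232) = -183*1/184 + 43232 = -183/184 + 43232 = 7954505/184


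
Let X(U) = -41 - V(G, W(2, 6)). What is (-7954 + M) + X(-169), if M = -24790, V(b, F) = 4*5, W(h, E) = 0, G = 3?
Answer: -32805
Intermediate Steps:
V(b, F) = 20
X(U) = -61 (X(U) = -41 - 1*20 = -41 - 20 = -61)
(-7954 + M) + X(-169) = (-7954 - 24790) - 61 = -32744 - 61 = -32805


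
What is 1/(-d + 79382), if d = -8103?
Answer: 1/87485 ≈ 1.1431e-5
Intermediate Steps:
1/(-d + 79382) = 1/(-1*(-8103) + 79382) = 1/(8103 + 79382) = 1/87485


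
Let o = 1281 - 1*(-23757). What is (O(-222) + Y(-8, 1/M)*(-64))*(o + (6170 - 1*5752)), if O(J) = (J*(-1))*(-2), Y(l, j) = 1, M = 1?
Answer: -12931648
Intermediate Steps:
o = 25038 (o = 1281 + 23757 = 25038)
O(J) = 2*J (O(J) = -J*(-2) = 2*J)
(O(-222) + Y(-8, 1/M)*(-64))*(o + (6170 - 1*5752)) = (2*(-222) + 1*(-64))*(25038 + (6170 - 1*5752)) = (-444 - 64)*(25038 + (6170 - 5752)) = -508*(25038 + 418) = -508*25456 = -12931648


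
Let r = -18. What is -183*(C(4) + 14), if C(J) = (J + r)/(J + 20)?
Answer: -9821/4 ≈ -2455.3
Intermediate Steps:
C(J) = (-18 + J)/(20 + J) (C(J) = (J - 18)/(J + 20) = (-18 + J)/(20 + J))
-183*(C(4) + 14) = -183*((-18 + 4)/(20 + 4) + 14) = -183*(-14/24 + 14) = -183*((1/24)*(-14) + 14) = -183*(-7/12 + 14) = -183*161/12 = -9821/4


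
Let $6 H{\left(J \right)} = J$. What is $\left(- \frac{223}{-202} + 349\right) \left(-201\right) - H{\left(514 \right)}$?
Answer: $- \frac{42696677}{606} \approx -70457.0$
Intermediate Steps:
$H{\left(J \right)} = \frac{J}{6}$
$\left(- \frac{223}{-202} + 349\right) \left(-201\right) - H{\left(514 \right)} = \left(- \frac{223}{-202} + 349\right) \left(-201\right) - \frac{1}{6} \cdot 514 = \left(\left(-223\right) \left(- \frac{1}{202}\right) + 349\right) \left(-201\right) - \frac{257}{3} = \left(\frac{223}{202} + 349\right) \left(-201\right) - \frac{257}{3} = \frac{70721}{202} \left(-201\right) - \frac{257}{3} = - \frac{14214921}{202} - \frac{257}{3} = - \frac{42696677}{606}$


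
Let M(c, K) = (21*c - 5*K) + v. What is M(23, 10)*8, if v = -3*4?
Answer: 3368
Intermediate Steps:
v = -12
M(c, K) = -12 - 5*K + 21*c (M(c, K) = (21*c - 5*K) - 12 = (-5*K + 21*c) - 12 = -12 - 5*K + 21*c)
M(23, 10)*8 = (-12 - 5*10 + 21*23)*8 = (-12 - 50 + 483)*8 = 421*8 = 3368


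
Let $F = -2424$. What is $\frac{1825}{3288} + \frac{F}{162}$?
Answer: $- \frac{426359}{29592} \approx -14.408$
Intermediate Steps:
$\frac{1825}{3288} + \frac{F}{162} = \frac{1825}{3288} - \frac{2424}{162} = 1825 \cdot \frac{1}{3288} - \frac{404}{27} = \frac{1825}{3288} - \frac{404}{27} = - \frac{426359}{29592}$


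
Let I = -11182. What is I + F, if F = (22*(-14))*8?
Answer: -13646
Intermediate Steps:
F = -2464 (F = -308*8 = -2464)
I + F = -11182 - 2464 = -13646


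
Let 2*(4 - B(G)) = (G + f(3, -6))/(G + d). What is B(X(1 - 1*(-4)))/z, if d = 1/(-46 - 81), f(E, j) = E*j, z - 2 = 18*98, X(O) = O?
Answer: 6723/2239288 ≈ 0.0030023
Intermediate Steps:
z = 1766 (z = 2 + 18*98 = 2 + 1764 = 1766)
d = -1/127 (d = 1/(-127) = -1/127 ≈ -0.0078740)
B(G) = 4 - (-18 + G)/(2*(-1/127 + G)) (B(G) = 4 - (G + 3*(-6))/(2*(G - 1/127)) = 4 - (G - 18)/(2*(-1/127 + G)) = 4 - (-18 + G)/(2*(-1/127 + G)))
B(X(1 - 1*(-4)))/z = ((2278 + 889*(1 - 1*(-4)))/(2*(-1 + 127*(1 - 1*(-4)))))/1766 = ((2278 + 889*(1 + 4))/(2*(-1 + 127*(1 + 4))))*(1/1766) = ((2278 + 889*5)/(2*(-1 + 127*5)))*(1/1766) = ((2278 + 4445)/(2*(-1 + 635)))*(1/1766) = ((½)*6723/634)*(1/1766) = ((½)*(1/634)*6723)*(1/1766) = (6723/1268)*(1/1766) = 6723/2239288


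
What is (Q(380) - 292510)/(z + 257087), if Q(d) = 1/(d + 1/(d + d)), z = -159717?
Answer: -8447717975/2812055337 ≈ -3.0041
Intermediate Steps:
Q(d) = 1/(d + 1/(2*d))
(Q(380) - 292510)/(z + 257087) = (2*380/(1 + 2*380²) - 292510)/(-159717 + 257087) = (2*380/(1 + 2*144400) - 292510)/97370 = (2*380/(1 + 288800) - 292510)*(1/97370) = (2*380/288801 - 292510)*(1/97370) = (2*380*(1/288801) - 292510)*(1/97370) = (760/288801 - 292510)*(1/97370) = -84477179750/288801*1/97370 = -8447717975/2812055337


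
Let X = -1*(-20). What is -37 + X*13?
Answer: 223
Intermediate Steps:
X = 20
-37 + X*13 = -37 + 20*13 = -37 + 260 = 223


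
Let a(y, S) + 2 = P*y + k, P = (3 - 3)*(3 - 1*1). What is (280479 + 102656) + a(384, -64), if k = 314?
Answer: 383447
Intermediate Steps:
P = 0 (P = 0*(3 - 1) = 0*2 = 0)
a(y, S) = 312 (a(y, S) = -2 + (0*y + 314) = -2 + (0 + 314) = -2 + 314 = 312)
(280479 + 102656) + a(384, -64) = (280479 + 102656) + 312 = 383135 + 312 = 383447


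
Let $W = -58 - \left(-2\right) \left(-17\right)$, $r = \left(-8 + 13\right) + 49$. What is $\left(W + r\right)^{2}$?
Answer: $1444$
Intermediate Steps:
$r = 54$ ($r = 5 + 49 = 54$)
$W = -92$ ($W = -58 - 34 = -92$)
$\left(W + r\right)^{2} = \left(-92 + 54\right)^{2} = \left(-38\right)^{2} = 1444$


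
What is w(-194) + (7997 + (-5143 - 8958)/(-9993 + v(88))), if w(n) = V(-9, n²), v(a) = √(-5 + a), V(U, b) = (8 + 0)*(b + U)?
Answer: 30858168584851/99859966 + 14101*√83/99859966 ≈ 3.0901e+5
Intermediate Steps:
V(U, b) = 8*U + 8*b (V(U, b) = 8*(U + b) = 8*U + 8*b)
w(n) = -72 + 8*n² (w(n) = 8*(-9) + 8*n² = -72 + 8*n²)
w(-194) + (7997 + (-5143 - 8958)/(-9993 + v(88))) = (-72 + 8*(-194)²) + (7997 + (-5143 - 8958)/(-9993 + √(-5 + 88))) = (-72 + 8*37636) + (7997 - 14101/(-9993 + √83)) = (-72 + 301088) + (7997 - 14101/(-9993 + √83)) = 301016 + (7997 - 14101/(-9993 + √83)) = 309013 - 14101/(-9993 + √83)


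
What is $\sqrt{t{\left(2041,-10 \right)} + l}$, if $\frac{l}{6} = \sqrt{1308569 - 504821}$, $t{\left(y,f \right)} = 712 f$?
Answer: $2 \sqrt{-1780 + 3 \sqrt{200937}} \approx 41.724 i$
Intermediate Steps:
$l = 12 \sqrt{200937}$ ($l = 6 \sqrt{1308569 - 504821} = 6 \sqrt{803748} = 6 \cdot 2 \sqrt{200937} = 12 \sqrt{200937} \approx 5379.1$)
$\sqrt{t{\left(2041,-10 \right)} + l} = \sqrt{712 \left(-10\right) + 12 \sqrt{200937}} = \sqrt{-7120 + 12 \sqrt{200937}}$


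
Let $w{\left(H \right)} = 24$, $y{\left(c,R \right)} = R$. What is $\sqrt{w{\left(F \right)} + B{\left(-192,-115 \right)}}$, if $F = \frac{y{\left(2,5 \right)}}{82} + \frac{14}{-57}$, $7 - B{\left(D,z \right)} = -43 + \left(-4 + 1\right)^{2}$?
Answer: $\sqrt{65} \approx 8.0623$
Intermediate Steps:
$B{\left(D,z \right)} = 41$ ($B{\left(D,z \right)} = 7 - \left(-43 + \left(-4 + 1\right)^{2}\right) = 7 - \left(-43 + \left(-3\right)^{2}\right) = 7 - \left(-43 + 9\right) = 7 - -34 = 7 + 34 = 41$)
$F = - \frac{863}{4674}$ ($F = \frac{5}{82} + \frac{14}{-57} = 5 \cdot \frac{1}{82} + 14 \left(- \frac{1}{57}\right) = \frac{5}{82} - \frac{14}{57} = - \frac{863}{4674} \approx -0.18464$)
$\sqrt{w{\left(F \right)} + B{\left(-192,-115 \right)}} = \sqrt{24 + 41} = \sqrt{65}$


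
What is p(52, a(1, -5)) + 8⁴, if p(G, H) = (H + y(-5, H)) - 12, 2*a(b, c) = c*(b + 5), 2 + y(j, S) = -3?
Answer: 4064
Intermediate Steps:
y(j, S) = -5 (y(j, S) = -2 - 3 = -5)
a(b, c) = c*(5 + b)/2 (a(b, c) = (c*(b + 5))/2 = (c*(5 + b))/2 = c*(5 + b)/2)
p(G, H) = -17 + H (p(G, H) = (H - 5) - 12 = (-5 + H) - 12 = -17 + H)
p(52, a(1, -5)) + 8⁴ = (-17 + (½)*(-5)*(5 + 1)) + 8⁴ = (-17 + (½)*(-5)*6) + 4096 = (-17 - 15) + 4096 = -32 + 4096 = 4064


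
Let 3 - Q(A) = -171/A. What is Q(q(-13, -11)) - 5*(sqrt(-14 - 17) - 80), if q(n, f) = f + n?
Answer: 3167/8 - 5*I*sqrt(31) ≈ 395.88 - 27.839*I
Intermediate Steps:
Q(A) = 3 + 171/A (Q(A) = 3 - (-171)/A = 3 + 171/A)
Q(q(-13, -11)) - 5*(sqrt(-14 - 17) - 80) = (3 + 171/(-11 - 13)) - 5*(sqrt(-14 - 17) - 80) = (3 + 171/(-24)) - 5*(sqrt(-31) - 80) = (3 + 171*(-1/24)) - 5*(I*sqrt(31) - 80) = (3 - 57/8) - 5*(-80 + I*sqrt(31)) = -33/8 + (400 - 5*I*sqrt(31)) = 3167/8 - 5*I*sqrt(31)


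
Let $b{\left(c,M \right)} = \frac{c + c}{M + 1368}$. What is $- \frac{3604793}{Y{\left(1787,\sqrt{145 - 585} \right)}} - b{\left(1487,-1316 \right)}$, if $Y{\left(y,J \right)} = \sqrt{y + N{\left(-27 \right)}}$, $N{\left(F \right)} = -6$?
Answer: $- \frac{1487}{26} - \frac{3604793 \sqrt{1781}}{1781} \approx -85475.0$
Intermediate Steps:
$Y{\left(y,J \right)} = \sqrt{-6 + y}$ ($Y{\left(y,J \right)} = \sqrt{y - 6} = \sqrt{-6 + y}$)
$b{\left(c,M \right)} = \frac{2 c}{1368 + M}$
$- \frac{3604793}{Y{\left(1787,\sqrt{145 - 585} \right)}} - b{\left(1487,-1316 \right)} = - \frac{3604793}{\sqrt{-6 + 1787}} - 2 \cdot 1487 \frac{1}{1368 - 1316} = - \frac{3604793}{\sqrt{1781}} - 2 \cdot 1487 \cdot \frac{1}{52} = - 3604793 \frac{\sqrt{1781}}{1781} - 2 \cdot 1487 \cdot \frac{1}{52} = - \frac{3604793 \sqrt{1781}}{1781} - \frac{1487}{26} = - \frac{1487}{26} - \frac{3604793 \sqrt{1781}}{1781}$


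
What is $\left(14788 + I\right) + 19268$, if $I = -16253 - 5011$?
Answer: $12792$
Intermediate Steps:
$I = -21264$ ($I = -16253 - 5011 = -21264$)
$\left(14788 + I\right) + 19268 = \left(14788 - 21264\right) + 19268 = -6476 + 19268 = 12792$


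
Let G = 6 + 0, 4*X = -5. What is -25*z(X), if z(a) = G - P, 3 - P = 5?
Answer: -200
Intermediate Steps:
X = -5/4 (X = (1/4)*(-5) = -5/4 ≈ -1.2500)
P = -2 (P = 3 - 1*5 = 3 - 5 = -2)
G = 6
z(a) = 8 (z(a) = 6 - 1*(-2) = 6 + 2 = 8)
-25*z(X) = -25*8 = -200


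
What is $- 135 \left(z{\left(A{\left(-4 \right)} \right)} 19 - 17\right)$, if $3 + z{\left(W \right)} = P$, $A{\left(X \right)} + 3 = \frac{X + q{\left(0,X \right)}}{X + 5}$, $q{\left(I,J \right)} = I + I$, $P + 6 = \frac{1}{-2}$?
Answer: $\frac{53325}{2} \approx 26663.0$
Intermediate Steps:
$P = - \frac{13}{2}$ ($P = -6 + \frac{1}{-2} = -6 - \frac{1}{2} = - \frac{13}{2} \approx -6.5$)
$q{\left(I,J \right)} = 2 I$
$A{\left(X \right)} = -3 + \frac{X}{5 + X}$ ($A{\left(X \right)} = -3 + \frac{X + 2 \cdot 0}{X + 5} = -3 + \frac{X + 0}{5 + X} = -3 + \frac{X}{5 + X}$)
$z{\left(W \right)} = - \frac{19}{2}$ ($z{\left(W \right)} = -3 - \frac{13}{2} = - \frac{19}{2}$)
$- 135 \left(z{\left(A{\left(-4 \right)} \right)} 19 - 17\right) = - 135 \left(\left(- \frac{19}{2}\right) 19 - 17\right) = - 135 \left(- \frac{361}{2} - 17\right) = \left(-135\right) \left(- \frac{395}{2}\right) = \frac{53325}{2}$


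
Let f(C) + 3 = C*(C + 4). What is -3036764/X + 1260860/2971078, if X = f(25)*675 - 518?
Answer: -1051079464509/180801980612 ≈ -5.8134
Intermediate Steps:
f(C) = -3 + C*(4 + C) (f(C) = -3 + C*(C + 4) = -3 + C*(4 + C))
X = 486832 (X = (-3 + 25**2 + 4*25)*675 - 518 = (-3 + 625 + 100)*675 - 518 = 722*675 - 518 = 487350 - 518 = 486832)
-3036764/X + 1260860/2971078 = -3036764/486832 + 1260860/2971078 = -3036764*1/486832 + 1260860*(1/2971078) = -759191/121708 + 630430/1485539 = -1051079464509/180801980612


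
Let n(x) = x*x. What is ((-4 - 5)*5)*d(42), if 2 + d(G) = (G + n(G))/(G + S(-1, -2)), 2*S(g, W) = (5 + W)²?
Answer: -51390/31 ≈ -1657.7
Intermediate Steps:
n(x) = x²
S(g, W) = (5 + W)²/2
d(G) = -2 + (G + G²)/(9/2 + G) (d(G) = -2 + (G + G²)/(G + (5 - 2)²/2) = -2 + (G + G²)/(G + (½)*3²) = -2 + (G + G²)/(G + (½)*9) = -2 + (G + G²)/(G + 9/2) = -2 + (G + G²)/(9/2 + G))
((-4 - 5)*5)*d(42) = ((-4 - 5)*5)*(2*(-9 + 42² - 1*42)/(9 + 2*42)) = (-9*5)*(2*(-9 + 1764 - 42)/(9 + 84)) = -90*1713/93 = -45*1142/31 = -51390/31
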